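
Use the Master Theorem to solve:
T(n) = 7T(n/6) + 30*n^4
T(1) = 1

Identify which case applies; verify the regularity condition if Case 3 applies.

a=7, b=6, f(n)=30*n^4.
log_6(7) = 1.086 < 4.
f(n) = Omega(n^(1.086+epsilon)) for some epsilon > 0, so Case 3 is the candidate.
Regularity: a*f(n/b) = 7*30*(n/6)^4 = (7/1296)*30*n^4 <= c*f(n) with c = 7/1296 < 1. Satisfied.
Case 3: T(n) = Theta(n^4).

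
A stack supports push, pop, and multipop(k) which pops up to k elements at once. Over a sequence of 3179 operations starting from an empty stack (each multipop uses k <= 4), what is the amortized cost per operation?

Each element is pushed exactly once and popped at most once (whether by pop or as part of a multipop). So the total number of individual pops over the whole sequence is at most the number of pushes, which is at most 3179. Total work <= 2 * 3179, hence O(1) amortized per operation.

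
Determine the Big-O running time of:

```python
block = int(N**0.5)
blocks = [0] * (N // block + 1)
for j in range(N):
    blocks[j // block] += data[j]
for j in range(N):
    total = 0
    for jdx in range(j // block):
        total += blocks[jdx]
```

Time complexity: O(n * sqrt(n)).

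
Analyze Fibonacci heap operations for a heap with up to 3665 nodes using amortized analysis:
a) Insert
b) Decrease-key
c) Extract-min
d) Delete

Fibonacci heaps use lazy consolidation. Potential function Phi = t + 2m (t = number of trees, m = marked nodes).
- Insert: O(1) actual, Delta Phi = +1 (one new tree) => O(1) amortized.
- Decrease-key: with c cascading cuts, actual cost is O(c); Delta Phi <= c - 2(c-1) + 2 = 4 - c (c new trees; >= c-1 marks cleared; <= 1 new mark). Amortized O(c) + (4 - c) = O(1).
- Extract-min: O(D(n) + t) actual; consolidation drops t to <= D(n)+1, so Delta Phi pays for the t term. D(n) = O(log n) for n = 3665 => O(log n) amortized.
- Delete: decrease-key to -inf then extract-min = O(log n).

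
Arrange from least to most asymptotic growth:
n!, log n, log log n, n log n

Ordered by growth rate: log log n < log n < n log n < n!.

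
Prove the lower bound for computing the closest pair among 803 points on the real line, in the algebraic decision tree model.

Reduction from element distinctness: given 803 reals, the closest-pair distance is 0 iff two are equal. Element distinctness has an Omega(n log n) lower bound in the algebraic decision tree model (Ben-Or). Therefore closest pair on a line also requires Omega(n log n). Sorting then a linear scan achieves this.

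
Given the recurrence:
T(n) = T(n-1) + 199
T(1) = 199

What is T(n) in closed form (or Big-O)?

Unrolling: T(n) = T(n-1) + 199 = T(n-2) + 2*199 = ... = T(1) + (n-1)*199 = 199 + (n-1)*199 = 199n.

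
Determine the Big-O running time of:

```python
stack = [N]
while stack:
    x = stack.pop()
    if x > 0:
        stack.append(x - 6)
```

Time complexity: O(n).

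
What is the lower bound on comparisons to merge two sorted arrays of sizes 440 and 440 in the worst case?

Adversary: with |440 - 440| <= 1 the inputs can be fully interleaved so that every adjacent pair in the merged output comes from different arrays. Then each of the 879 adjacent pairs must be directly compared, or the algorithm cannot determine their relative order. Standard merge meets this bound.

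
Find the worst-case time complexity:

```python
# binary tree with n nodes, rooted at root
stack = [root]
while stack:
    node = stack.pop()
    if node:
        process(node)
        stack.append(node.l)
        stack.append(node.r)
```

Time complexity: O(n).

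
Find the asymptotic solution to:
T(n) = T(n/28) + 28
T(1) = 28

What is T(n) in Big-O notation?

Each step divides n by 28 and adds 28. After log_28(n) steps, T(n) = O(log n).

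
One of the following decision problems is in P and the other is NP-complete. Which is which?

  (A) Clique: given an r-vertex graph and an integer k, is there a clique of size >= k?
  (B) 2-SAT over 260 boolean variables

(A) is NP-complete: complement of Independent Set / Vertex Cover (with k part of the input).
(B) is P: 2-SAT is solvable in linear time via implication-graph SCCs.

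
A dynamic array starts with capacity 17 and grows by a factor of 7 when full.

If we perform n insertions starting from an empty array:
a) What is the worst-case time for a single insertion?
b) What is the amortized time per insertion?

(a) Worst-case single insertion: O(n) -- when the array is full at capacity c, the resize copies all c elements, and c can be Theta(n).
(b) Resizes happen at sizes 17, 119, 833, ... Total copy cost for n insertions: 17 + 119 + ... = O(n) (geometric series with ratio 1/7). Amortized cost per insertion: O(n)/n = O(1).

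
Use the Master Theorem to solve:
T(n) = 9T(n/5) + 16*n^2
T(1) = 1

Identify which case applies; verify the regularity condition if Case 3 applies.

a=9, b=5, f(n)=16*n^2.
log_5(9) = 1.365 < 2.
f(n) = Omega(n^(1.365+epsilon)) for some epsilon > 0, so Case 3 is the candidate.
Regularity: a*f(n/b) = 9*16*(n/5)^2 = (9/25)*16*n^2 <= c*f(n) with c = 9/25 < 1. Satisfied.
Case 3: T(n) = Theta(n^2).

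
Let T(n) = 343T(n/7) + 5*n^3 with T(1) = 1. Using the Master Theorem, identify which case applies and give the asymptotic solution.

a=343, b=7, f(n)=5*n^3.
log_7(343) = 3, so n^(log_b(a)) = n^3.
f(n) = Theta(n^3), so Case 2 applies.
T(n) = Theta(n^3 log n).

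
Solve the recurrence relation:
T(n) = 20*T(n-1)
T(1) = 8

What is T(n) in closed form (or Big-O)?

Each step multiplies by 20. T(n) = T(1)*20^(n-1) = 8*20^(n-1).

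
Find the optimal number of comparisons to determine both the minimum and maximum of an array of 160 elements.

Naive approach: 318 comparisons (159 for max + 159 for min).
Optimal: Compare elements in pairs first (floor(n/2) = 80 comparisons), then find max among winners and min among losers (79 comparisons each).
Total: ceil(3n/2) - 2 = 238 comparisons. An adversary argument shows this is also a lower bound.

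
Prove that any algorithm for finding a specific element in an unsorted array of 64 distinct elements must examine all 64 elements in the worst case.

Adversary argument: if the algorithm examines fewer than 64 elements, the adversary places the target in an unexamined position. The algorithm cannot distinguish 'not present' from 'in unexamined position'.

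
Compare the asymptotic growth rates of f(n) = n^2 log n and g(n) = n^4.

g(n) = n^4 grows faster: n^4 / (n^2 log n) = n^2/log n -> infinity.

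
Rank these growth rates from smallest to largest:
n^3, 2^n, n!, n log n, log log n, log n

Ordered by growth rate: log log n < log n < n log n < n^3 < 2^n < n!.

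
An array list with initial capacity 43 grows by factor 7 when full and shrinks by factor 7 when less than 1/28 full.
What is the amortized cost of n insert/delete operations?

Using potential function Phi = |7*size - capacity|. Resizing costs are offset by potential release. Amortized O(1) per operation.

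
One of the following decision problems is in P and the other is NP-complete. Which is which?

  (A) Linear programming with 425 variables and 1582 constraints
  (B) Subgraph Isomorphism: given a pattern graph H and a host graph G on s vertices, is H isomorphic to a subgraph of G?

(A) is P: the ellipsoid and interior-point methods run in polynomial time.
(B) is NP-complete: generalizes Clique and Hamiltonian Path (pattern size is part of the input).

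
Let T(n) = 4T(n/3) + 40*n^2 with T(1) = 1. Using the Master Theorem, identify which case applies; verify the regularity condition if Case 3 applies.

a=4, b=3, f(n)=40*n^2.
log_3(4) = 1.262 < 2.
f(n) = Omega(n^(1.262+epsilon)) for some epsilon > 0, so Case 3 is the candidate.
Regularity: a*f(n/b) = 4*40*(n/3)^2 = (4/9)*40*n^2 <= c*f(n) with c = 4/9 < 1. Satisfied.
Case 3: T(n) = Theta(n^2).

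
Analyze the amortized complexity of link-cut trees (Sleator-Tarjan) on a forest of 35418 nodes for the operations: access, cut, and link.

Link-cut trees represent the forest using splay trees over preferred paths. With potential Phi = sum over nodes of log(size of virtual subtree), each access on 35418 nodes is O(log 35418) = O(log n) amortized by the splay-tree access lemma. Cut and link are O(1) plus one access.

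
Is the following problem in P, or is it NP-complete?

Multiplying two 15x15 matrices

This problem is in P: the schoolbook algorithm runs in O(n^3).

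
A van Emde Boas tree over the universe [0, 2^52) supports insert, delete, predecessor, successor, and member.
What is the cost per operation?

vEB recursively partitions [0, 4503599627370496) into sqrt(u) clusters of size sqrt(u). Each operation recurses into either one cluster or the summary, never both: T(u) = T(sqrt(u)) + O(1) => T(u) = O(log log u) = O(log 52). This is worst-case, not just amortized.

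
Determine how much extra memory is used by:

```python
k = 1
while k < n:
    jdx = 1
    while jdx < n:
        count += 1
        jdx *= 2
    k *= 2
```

Space complexity: O(1).
Only a constant amount of auxiliary storage is used; nothing grows with n.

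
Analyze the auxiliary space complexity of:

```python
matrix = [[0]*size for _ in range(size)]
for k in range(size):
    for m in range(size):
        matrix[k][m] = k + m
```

Space complexity: O(n^2).
A 2D structure of size n x n is allocated.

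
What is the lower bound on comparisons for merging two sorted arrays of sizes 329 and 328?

Adversary argument: with sizes 329 and 328 (differing by at most 1), interleave the two arrays so that every consecutive pair in the output comes from different inputs. Then each of the 656 adjacent output pairs must be directly compared, or the algorithm cannot determine their relative order. So 656 comparisons are necessary; standard merge achieves this.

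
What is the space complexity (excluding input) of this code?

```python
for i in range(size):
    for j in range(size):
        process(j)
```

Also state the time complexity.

Space complexity: O(1).
Only a constant amount of auxiliary storage is used; nothing grows with n.
Time complexity: O(n^2).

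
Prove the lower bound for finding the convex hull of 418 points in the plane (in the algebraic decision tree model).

Reduction from sorting: given 418 numbers x_1,...,x_{418}, map x_i to the point (x_i, x_i^2) on the parabola y = x^2. All points are on the convex hull, and walking the hull gives them in sorted x-order. Since sorting requires Omega(n log n), so does planar convex hull.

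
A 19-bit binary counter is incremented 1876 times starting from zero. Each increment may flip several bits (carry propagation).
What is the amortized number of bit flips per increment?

Bit i flips on every 2^i-th increment, so over 1876 increments bit i flips floor(1876/2^i) times. Summing over i: total flips < 2 * 1876. Amortized: < 2 = O(1) per increment.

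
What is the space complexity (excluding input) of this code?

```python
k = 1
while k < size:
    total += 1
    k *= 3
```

Space complexity: O(1).
Only a constant amount of auxiliary storage is used; nothing grows with n.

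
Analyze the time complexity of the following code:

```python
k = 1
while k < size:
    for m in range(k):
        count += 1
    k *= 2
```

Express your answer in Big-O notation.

Time complexity: O(n).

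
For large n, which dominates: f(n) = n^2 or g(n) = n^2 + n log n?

f(n) = n^2 and g(n) = n^2 + n log n are Theta of each other: the lower-order n log n term is o(n^2); both are Theta(n^2).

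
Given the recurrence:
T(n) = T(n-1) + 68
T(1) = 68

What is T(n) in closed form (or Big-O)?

Unrolling: T(n) = T(n-1) + 68 = T(n-2) + 2*68 = ... = T(1) + (n-1)*68 = 68 + (n-1)*68 = 68n.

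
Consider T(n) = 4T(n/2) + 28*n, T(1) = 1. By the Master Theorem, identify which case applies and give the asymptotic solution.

a=4, b=2, f(n)=28*n.
log_2(4) = 2 > 1.
Since f(n) = O(n^1) is polynomially smaller than n^2, Case 1 applies.
T(n) = Theta(n^2).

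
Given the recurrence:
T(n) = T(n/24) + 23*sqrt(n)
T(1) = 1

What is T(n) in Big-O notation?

Each level contributes sqrt(n/24^k). Geometric series with ratio 1/sqrt(24) < 1 sums to O(sqrt(n)).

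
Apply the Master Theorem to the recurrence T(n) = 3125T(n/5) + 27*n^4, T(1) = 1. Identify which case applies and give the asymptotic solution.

a=3125, b=5, f(n)=27*n^4.
log_5(3125) = 5 > 4.
Since f(n) = O(n^4) is polynomially smaller than n^5, Case 1 applies.
T(n) = Theta(n^5).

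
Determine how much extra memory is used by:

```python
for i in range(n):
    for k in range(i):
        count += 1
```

Space complexity: O(1).
Only a constant amount of auxiliary storage is used; nothing grows with n.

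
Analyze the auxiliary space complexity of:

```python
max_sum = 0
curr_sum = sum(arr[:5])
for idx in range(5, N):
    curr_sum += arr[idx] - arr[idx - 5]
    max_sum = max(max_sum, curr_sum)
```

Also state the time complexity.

Space complexity: O(1).
Only a constant amount of auxiliary storage is used; nothing grows with n.
Time complexity: O(n).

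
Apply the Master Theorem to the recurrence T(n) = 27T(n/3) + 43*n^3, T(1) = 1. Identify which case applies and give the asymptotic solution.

a=27, b=3, f(n)=43*n^3.
log_3(27) = 3, so n^(log_b(a)) = n^3.
f(n) = Theta(n^3), so Case 2 applies.
T(n) = Theta(n^3 log n).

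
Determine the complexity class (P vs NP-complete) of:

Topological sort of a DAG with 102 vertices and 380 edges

This problem is in P: DFS-based topological sort runs in O(V+E).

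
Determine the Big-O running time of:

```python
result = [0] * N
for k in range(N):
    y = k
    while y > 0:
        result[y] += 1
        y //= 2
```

Time complexity: O(n log n).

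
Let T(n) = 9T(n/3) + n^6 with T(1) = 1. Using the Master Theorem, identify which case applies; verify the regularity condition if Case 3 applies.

a=9, b=3, f(n)=n^6.
log_3(9) = 2 < 6.
f(n) = Omega(n^(2+epsilon)) for some epsilon > 0, so Case 3 is the candidate.
Regularity: a*f(n/b) = 9*1*(n/3)^6 = (9/729)*1*n^6 <= c*f(n) with c = 9/729 < 1. Satisfied.
Case 3: T(n) = Theta(n^6).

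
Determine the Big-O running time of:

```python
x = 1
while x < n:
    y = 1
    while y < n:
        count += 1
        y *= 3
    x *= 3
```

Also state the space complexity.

Time complexity: O(log^2 n).
Space complexity: O(1).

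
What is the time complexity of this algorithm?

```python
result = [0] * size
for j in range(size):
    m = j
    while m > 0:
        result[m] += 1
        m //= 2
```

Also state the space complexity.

Time complexity: O(n log n).
Space complexity: O(n).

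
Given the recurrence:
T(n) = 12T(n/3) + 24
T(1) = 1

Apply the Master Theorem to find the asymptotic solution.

a=12, b=3, f(n)=24. log_3(12) = 2.262. Case 1 of Master Theorem: T(n) = O(n^2.262).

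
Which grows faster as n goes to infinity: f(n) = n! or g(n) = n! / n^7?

f(n) = n! grows faster: the ratio n!/(n!/n^7) = n^7 -> infinity.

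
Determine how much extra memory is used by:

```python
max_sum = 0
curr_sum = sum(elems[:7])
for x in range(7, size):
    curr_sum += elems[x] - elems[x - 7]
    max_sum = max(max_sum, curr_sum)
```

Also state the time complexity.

Space complexity: O(1).
Only a constant amount of auxiliary storage is used; nothing grows with n.
Time complexity: O(n).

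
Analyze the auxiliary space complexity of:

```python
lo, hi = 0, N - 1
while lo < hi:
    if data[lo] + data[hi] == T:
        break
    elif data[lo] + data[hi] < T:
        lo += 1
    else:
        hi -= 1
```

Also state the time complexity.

Space complexity: O(1).
Only a constant amount of auxiliary storage is used; nothing grows with n.
Time complexity: O(n).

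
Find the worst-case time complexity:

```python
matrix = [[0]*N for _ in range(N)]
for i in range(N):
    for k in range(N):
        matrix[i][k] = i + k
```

Time complexity: O(n^2).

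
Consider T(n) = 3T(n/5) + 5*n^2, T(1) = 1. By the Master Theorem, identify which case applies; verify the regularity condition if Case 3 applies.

a=3, b=5, f(n)=5*n^2.
log_5(3) = 0.6826 < 2.
f(n) = Omega(n^(0.6826+epsilon)) for some epsilon > 0, so Case 3 is the candidate.
Regularity: a*f(n/b) = 3*5*(n/5)^2 = (3/25)*5*n^2 <= c*f(n) with c = 3/25 < 1. Satisfied.
Case 3: T(n) = Theta(n^2).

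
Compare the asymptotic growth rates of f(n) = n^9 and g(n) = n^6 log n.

f(n) = n^9 grows faster: n^9 / (n^6 log n) = n^3/log n -> infinity.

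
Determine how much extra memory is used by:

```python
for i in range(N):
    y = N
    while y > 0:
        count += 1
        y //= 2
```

Space complexity: O(1).
Only a constant amount of auxiliary storage is used; nothing grows with n.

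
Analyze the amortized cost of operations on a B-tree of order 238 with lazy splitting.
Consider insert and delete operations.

In a B-tree of order 238, a node splits when it has 238 keys. With lazy splitting, we use potential Phi = number of full nodes + number of near-empty nodes. Each split costs O(1) but reduces potential. Between splits, at least 119 insertions must occur in that node. Amortized structural cost is O(1) per operation, plus O(log_238 n) traversal.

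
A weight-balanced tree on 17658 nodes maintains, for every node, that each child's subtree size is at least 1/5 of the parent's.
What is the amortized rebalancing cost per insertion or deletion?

With balance ratio 1/5, tree height is O(log_{5/1}(17658)) = O(log n). A rebalance at a node of size s costs O(s) but requires Omega(s) updates in that subtree to retrigger. Summed over the O(log n) ancestors of the touched leaf, amortized rebalancing is O(log n).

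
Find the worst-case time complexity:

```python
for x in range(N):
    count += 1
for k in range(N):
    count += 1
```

Time complexity: O(n).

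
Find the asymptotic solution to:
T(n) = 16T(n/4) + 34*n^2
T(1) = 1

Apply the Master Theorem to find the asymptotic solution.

a=16, b=4, f(n)=34*n^2. log_4(16) = 2. Case 2: T(n) = O(n^2 log n).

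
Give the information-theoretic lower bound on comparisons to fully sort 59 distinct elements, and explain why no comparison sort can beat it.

A comparison sort is a binary decision tree whose leaves are the 59! = 138683118545689835737939019720389406345902876772687432540821294940160000000000000 possible output permutations. A binary tree with L leaves has height >= ceil(log_2(L)). So any comparison sort needs >= ceil(log_2(59!)) = 267 comparisons in the worst case.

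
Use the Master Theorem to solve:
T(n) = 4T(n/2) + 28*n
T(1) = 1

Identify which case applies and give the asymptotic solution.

a=4, b=2, f(n)=28*n.
log_2(4) = 2 > 1.
Since f(n) = O(n^1) is polynomially smaller than n^2, Case 1 applies.
T(n) = Theta(n^2).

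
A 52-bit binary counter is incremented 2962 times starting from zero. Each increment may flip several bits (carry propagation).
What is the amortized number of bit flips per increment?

Bit i flips on every 2^i-th increment, so over 2962 increments bit i flips floor(2962/2^i) times. Summing over i: total flips < 2 * 2962. Amortized: < 2 = O(1) per increment.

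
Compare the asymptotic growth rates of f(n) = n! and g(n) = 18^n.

f(n) = n! grows faster: n!/18^n -> infinity by Stirling.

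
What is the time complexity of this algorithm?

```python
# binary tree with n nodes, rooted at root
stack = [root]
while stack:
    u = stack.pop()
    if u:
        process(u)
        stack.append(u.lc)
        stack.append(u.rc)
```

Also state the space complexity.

Time complexity: O(n).
Space complexity: O(n).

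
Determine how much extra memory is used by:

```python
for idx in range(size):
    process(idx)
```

Space complexity: O(1).
Only a constant amount of auxiliary storage is used; nothing grows with n.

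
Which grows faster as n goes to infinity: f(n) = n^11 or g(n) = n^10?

f(n) = n^11 grows faster: n^11/n^10 = n^1 -> infinity.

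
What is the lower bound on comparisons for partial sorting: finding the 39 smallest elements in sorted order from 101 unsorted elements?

Finding 39 smallest of 101 in sorted order: Omega(101) to identify the 39 smallest, plus Omega(39 log 39) to sort them. Total: Omega(n + k log k).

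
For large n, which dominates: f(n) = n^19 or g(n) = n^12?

f(n) = n^19 grows faster: n^19/n^12 = n^7 -> infinity.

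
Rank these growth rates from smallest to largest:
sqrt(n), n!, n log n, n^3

Ordered by growth rate: sqrt(n) < n log n < n^3 < n!.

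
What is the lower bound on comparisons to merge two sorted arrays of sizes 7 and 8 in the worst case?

Adversary: with |7 - 8| <= 1 the inputs can be fully interleaved so that every adjacent pair in the merged output comes from different arrays. Then each of the 14 adjacent pairs must be directly compared, or the algorithm cannot determine their relative order. Standard merge meets this bound.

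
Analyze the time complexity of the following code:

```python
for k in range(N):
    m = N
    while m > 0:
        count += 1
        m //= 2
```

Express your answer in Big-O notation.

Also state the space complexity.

Time complexity: O(n log n).
Space complexity: O(1).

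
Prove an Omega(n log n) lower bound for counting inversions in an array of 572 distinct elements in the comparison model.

Decision-tree argument: at any leaf, the comparisons made (with transitivity) must totally order all 572 elements -- otherwise some pair (i,j) is unordered, and an adversary can present two inputs agreeing on every comparison made but with that pair flipped, changing the inversion count by 1, so the leaf's output is wrong on one of them. Hence the tree has >= 572! leaves and height >= log_2(572!) = Omega(n log n). Modified merge sort achieves O(n log n).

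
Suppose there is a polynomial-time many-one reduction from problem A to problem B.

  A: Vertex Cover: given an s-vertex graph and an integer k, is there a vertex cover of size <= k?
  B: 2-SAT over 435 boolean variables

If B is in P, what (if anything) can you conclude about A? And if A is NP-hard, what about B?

A poly-time reduction A <=_p B means any A-instance can be transformed to a B-instance in poly time.
If B is in P: compose the reduction with B's poly-time algorithm to solve A in poly time, so A is in P.
If A is NP-hard: every NP problem reduces to A, which reduces to B; composing reductions, every NP problem reduces to B, so B is NP-hard.
(Here in fact A is NP-complete and B is in P, so no such reduction is known -- its existence would imply P = NP; the analysis concerns only what the assumed reduction would or would not let you conclude.)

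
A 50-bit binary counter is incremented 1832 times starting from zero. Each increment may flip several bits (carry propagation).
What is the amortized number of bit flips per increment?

Bit i flips on every 2^i-th increment, so over 1832 increments bit i flips floor(1832/2^i) times. Summing over i: total flips < 2 * 1832. Amortized: < 2 = O(1) per increment.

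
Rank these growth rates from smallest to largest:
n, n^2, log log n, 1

Ordered by growth rate: 1 < log log n < n < n^2.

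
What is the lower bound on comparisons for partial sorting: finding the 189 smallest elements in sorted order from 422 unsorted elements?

Finding 189 smallest of 422 in sorted order: Omega(422) to identify the 189 smallest, plus Omega(189 log 189) to sort them. Total: Omega(n + k log k).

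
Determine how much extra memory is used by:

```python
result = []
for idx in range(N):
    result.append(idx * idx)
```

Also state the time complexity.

Space complexity: O(n).
Auxiliary storage grows linearly with the input size n in the worst case.
Time complexity: O(n).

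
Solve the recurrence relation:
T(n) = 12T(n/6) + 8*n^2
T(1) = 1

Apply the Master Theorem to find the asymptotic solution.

a=12, b=6, f(n)=8*n^2. log_6(12) = 1.387 < 2. Case 3: T(n) = O(n^2).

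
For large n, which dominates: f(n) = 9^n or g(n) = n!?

g(n) = n! grows faster: by Stirling n! ~ (n/e)^n sqrt(2*pi*n); (n/e)^n eventually dominates 9^n.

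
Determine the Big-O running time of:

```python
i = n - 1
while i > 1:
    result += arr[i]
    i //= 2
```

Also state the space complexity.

Time complexity: O(log n).
Space complexity: O(1).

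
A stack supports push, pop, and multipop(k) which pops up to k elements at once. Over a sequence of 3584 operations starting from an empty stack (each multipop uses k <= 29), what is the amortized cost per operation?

Each element is pushed exactly once and popped at most once (whether by pop or as part of a multipop). So the total number of individual pops over the whole sequence is at most the number of pushes, which is at most 3584. Total work <= 2 * 3584, hence O(1) amortized per operation.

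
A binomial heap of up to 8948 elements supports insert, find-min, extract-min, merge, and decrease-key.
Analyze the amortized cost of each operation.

A binomial heap with n <= 8948 elements has at most floor(log_2 8948) + 1 = 14 trees. Using potential Phi = number of trees: Insert adds one tree, but cascading merges reduce count -- amortized O(1). Find-min reads the cached minimum pointer: O(1). Extract-min creates O(log n) new trees: O(log n). Merge combines tree lists: O(log n). Decrease-key sifts the element up its tree of height <= log n: O(log n).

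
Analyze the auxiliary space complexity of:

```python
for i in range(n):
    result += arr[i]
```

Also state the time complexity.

Space complexity: O(1).
Only a constant amount of auxiliary storage is used; nothing grows with n.
Time complexity: O(n).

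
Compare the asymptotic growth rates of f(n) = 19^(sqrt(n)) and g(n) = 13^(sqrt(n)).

f(n) = 19^(sqrt(n)) grows faster: ratio is (19/13)^(sqrt(n)) -> infinity since 19/13 > 1.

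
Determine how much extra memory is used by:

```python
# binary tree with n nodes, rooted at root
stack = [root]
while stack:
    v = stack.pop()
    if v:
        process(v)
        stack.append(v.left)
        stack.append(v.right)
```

Space complexity: O(n).
Auxiliary storage grows linearly with the input size n in the worst case.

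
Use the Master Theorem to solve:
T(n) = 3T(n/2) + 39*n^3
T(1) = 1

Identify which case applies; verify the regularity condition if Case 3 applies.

a=3, b=2, f(n)=39*n^3.
log_2(3) = 1.585 < 3.
f(n) = Omega(n^(1.585+epsilon)) for some epsilon > 0, so Case 3 is the candidate.
Regularity: a*f(n/b) = 3*39*(n/2)^3 = (3/8)*39*n^3 <= c*f(n) with c = 3/8 < 1. Satisfied.
Case 3: T(n) = Theta(n^3).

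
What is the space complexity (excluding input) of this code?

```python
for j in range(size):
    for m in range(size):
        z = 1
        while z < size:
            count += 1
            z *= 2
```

Space complexity: O(1).
Only a constant amount of auxiliary storage is used; nothing grows with n.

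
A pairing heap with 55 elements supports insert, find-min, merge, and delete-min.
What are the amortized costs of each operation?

Pairing heaps are self-adjusting heap-ordered trees. Insert and merge link two roots: O(1). Find-min reads the root: O(1). Delete-min removes the root, then pairs children in two passes; amortized cost is O(log 55) = O(log n).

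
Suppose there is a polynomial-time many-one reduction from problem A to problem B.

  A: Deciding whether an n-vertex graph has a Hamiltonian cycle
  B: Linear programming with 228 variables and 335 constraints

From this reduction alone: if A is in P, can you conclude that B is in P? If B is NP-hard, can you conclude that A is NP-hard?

A poly-time reduction A <=_p B transfers tractability DOWN (B easy => A easy) and hardness UP (A hard => B hard), not the reverse.
From A in P, the reduction alone does NOT give B in P: any problem in P trivially reduces to SAT, yet SAT is not known to be in P.
From B NP-hard, the reduction alone does NOT give A NP-hard: again, easy problems reduce to hard ones.
(Here in fact A is NP-complete and B is in P, so no such reduction is known -- its existence would imply P = NP; the analysis concerns only what the assumed reduction would or would not let you conclude.)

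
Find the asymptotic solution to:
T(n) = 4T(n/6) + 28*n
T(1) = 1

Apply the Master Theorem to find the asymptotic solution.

a=4, b=6, f(n)=28*n. log_6(4) = 0.7737 < 1. Case 3: T(n) = O(n).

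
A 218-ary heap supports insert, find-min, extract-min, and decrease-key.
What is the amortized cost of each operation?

The 218-ary heap has height O(log_218 n). Insert sifts up: O(log_218 n). Find-min reads the root: O(1). Extract-min sifts down comparing 218 children per level: O(218 * log_218 n). Decrease-key sifts up: O(log_218 n).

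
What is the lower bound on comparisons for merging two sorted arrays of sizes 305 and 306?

Adversary argument: with sizes 305 and 306 (differing by at most 1), interleave the two arrays so that every consecutive pair in the output comes from different inputs. Then each of the 610 adjacent output pairs must be directly compared, or the algorithm cannot determine their relative order. So 610 comparisons are necessary; standard merge achieves this.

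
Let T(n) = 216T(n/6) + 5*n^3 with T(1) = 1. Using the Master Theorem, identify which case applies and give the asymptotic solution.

a=216, b=6, f(n)=5*n^3.
log_6(216) = 3, so n^(log_b(a)) = n^3.
f(n) = Theta(n^3), so Case 2 applies.
T(n) = Theta(n^3 log n).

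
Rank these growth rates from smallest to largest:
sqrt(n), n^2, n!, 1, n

Ordered by growth rate: 1 < sqrt(n) < n < n^2 < n!.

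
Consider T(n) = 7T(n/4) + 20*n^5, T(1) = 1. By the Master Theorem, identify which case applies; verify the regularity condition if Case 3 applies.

a=7, b=4, f(n)=20*n^5.
log_4(7) = 1.404 < 5.
f(n) = Omega(n^(1.404+epsilon)) for some epsilon > 0, so Case 3 is the candidate.
Regularity: a*f(n/b) = 7*20*(n/4)^5 = (7/1024)*20*n^5 <= c*f(n) with c = 7/1024 < 1. Satisfied.
Case 3: T(n) = Theta(n^5).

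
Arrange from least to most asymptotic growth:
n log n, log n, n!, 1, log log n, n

Ordered by growth rate: 1 < log log n < log n < n < n log n < n!.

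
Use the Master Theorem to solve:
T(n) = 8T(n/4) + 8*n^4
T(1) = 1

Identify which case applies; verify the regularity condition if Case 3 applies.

a=8, b=4, f(n)=8*n^4.
log_4(8) = 1.5 < 4.
f(n) = Omega(n^(1.5+epsilon)) for some epsilon > 0, so Case 3 is the candidate.
Regularity: a*f(n/b) = 8*8*(n/4)^4 = (8/256)*8*n^4 <= c*f(n) with c = 8/256 < 1. Satisfied.
Case 3: T(n) = Theta(n^4).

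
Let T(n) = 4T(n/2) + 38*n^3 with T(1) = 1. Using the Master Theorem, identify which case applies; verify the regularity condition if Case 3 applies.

a=4, b=2, f(n)=38*n^3.
log_2(4) = 2 < 3.
f(n) = Omega(n^(2+epsilon)) for some epsilon > 0, so Case 3 is the candidate.
Regularity: a*f(n/b) = 4*38*(n/2)^3 = (4/8)*38*n^3 <= c*f(n) with c = 4/8 < 1. Satisfied.
Case 3: T(n) = Theta(n^3).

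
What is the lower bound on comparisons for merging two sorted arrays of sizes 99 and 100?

Adversary argument: with sizes 99 and 100 (differing by at most 1), interleave the two arrays so that every consecutive pair in the output comes from different inputs. Then each of the 198 adjacent output pairs must be directly compared, or the algorithm cannot determine their relative order. So 198 comparisons are necessary; standard merge achieves this.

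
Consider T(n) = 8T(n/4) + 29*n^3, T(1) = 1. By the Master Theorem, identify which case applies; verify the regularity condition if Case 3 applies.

a=8, b=4, f(n)=29*n^3.
log_4(8) = 1.5 < 3.
f(n) = Omega(n^(1.5+epsilon)) for some epsilon > 0, so Case 3 is the candidate.
Regularity: a*f(n/b) = 8*29*(n/4)^3 = (8/64)*29*n^3 <= c*f(n) with c = 8/64 < 1. Satisfied.
Case 3: T(n) = Theta(n^3).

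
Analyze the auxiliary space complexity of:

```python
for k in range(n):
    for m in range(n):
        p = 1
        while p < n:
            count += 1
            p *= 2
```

Space complexity: O(1).
Only a constant amount of auxiliary storage is used; nothing grows with n.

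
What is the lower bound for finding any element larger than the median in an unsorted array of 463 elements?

To find an element larger than the median of 463 elements, we must see Omega(n) elements. Without seeing enough elements, an adversary can make any unseen element the median.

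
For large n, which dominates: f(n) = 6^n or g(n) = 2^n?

f(n) = 6^n grows faster: (6/2)^n -> infinity since 6/2 > 1.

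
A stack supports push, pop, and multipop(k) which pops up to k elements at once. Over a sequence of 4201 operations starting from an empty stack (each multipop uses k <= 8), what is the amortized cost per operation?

Each element is pushed exactly once and popped at most once (whether by pop or as part of a multipop). So the total number of individual pops over the whole sequence is at most the number of pushes, which is at most 4201. Total work <= 2 * 4201, hence O(1) amortized per operation.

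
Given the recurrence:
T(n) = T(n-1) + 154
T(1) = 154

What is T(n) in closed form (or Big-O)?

Unrolling: T(n) = T(n-1) + 154 = T(n-2) + 2*154 = ... = T(1) + (n-1)*154 = 154 + (n-1)*154 = 154n.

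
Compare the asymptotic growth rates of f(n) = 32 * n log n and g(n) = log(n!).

f(n) = 32 * n log n and g(n) = log(n!) are Theta of each other: Stirling: log(n!) = n log n - n + O(log n) = Theta(n log n); the constant 32 doesn't change the Theta class.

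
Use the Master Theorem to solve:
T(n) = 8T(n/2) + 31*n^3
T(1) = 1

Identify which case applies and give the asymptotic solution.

a=8, b=2, f(n)=31*n^3.
log_2(8) = 3, so n^(log_b(a)) = n^3.
f(n) = Theta(n^3), so Case 2 applies.
T(n) = Theta(n^3 log n).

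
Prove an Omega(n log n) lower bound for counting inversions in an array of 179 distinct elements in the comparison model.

Decision-tree argument: at any leaf, the comparisons made (with transitivity) must totally order all 179 elements -- otherwise some pair (i,j) is unordered, and an adversary can present two inputs agreeing on every comparison made but with that pair flipped, changing the inversion count by 1, so the leaf's output is wrong on one of them. Hence the tree has >= 179! leaves and height >= log_2(179!) = Omega(n log n). Modified merge sort achieves O(n log n).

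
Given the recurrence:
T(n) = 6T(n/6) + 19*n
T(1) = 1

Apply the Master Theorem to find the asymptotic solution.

a=6, b=6, f(n)=19*n. log_6(6) = 1. Case 2: T(n) = O(n log n).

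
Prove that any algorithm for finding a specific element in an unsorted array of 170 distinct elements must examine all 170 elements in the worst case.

Adversary argument: if the algorithm examines fewer than 170 elements, the adversary places the target in an unexamined position. The algorithm cannot distinguish 'not present' from 'in unexamined position'.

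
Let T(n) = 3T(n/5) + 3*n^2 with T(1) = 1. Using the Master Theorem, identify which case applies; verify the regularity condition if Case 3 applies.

a=3, b=5, f(n)=3*n^2.
log_5(3) = 0.6826 < 2.
f(n) = Omega(n^(0.6826+epsilon)) for some epsilon > 0, so Case 3 is the candidate.
Regularity: a*f(n/b) = 3*3*(n/5)^2 = (3/25)*3*n^2 <= c*f(n) with c = 3/25 < 1. Satisfied.
Case 3: T(n) = Theta(n^2).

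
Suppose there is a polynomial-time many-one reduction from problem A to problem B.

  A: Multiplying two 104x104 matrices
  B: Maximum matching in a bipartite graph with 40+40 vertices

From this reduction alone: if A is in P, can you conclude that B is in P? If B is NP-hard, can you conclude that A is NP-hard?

A poly-time reduction A <=_p B transfers tractability DOWN (B easy => A easy) and hardness UP (A hard => B hard), not the reverse.
From A in P, the reduction alone does NOT give B in P: any problem in P trivially reduces to SAT, yet SAT is not known to be in P.
From B NP-hard, the reduction alone does NOT give A NP-hard: again, easy problems reduce to hard ones.
(Here in fact A is P and B is P.)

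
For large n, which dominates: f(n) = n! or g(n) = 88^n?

f(n) = n! grows faster: n!/88^n -> infinity by Stirling.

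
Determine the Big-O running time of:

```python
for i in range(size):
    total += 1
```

Time complexity: O(n).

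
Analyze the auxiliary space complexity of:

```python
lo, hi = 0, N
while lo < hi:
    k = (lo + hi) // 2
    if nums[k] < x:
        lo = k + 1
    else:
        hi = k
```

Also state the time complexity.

Space complexity: O(1).
Only a constant amount of auxiliary storage is used; nothing grows with n.
Time complexity: O(log n).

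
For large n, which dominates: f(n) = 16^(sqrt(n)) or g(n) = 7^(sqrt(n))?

f(n) = 16^(sqrt(n)) grows faster: ratio is (16/7)^(sqrt(n)) -> infinity since 16/7 > 1.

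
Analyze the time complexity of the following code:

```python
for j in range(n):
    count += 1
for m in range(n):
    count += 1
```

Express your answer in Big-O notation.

Time complexity: O(n).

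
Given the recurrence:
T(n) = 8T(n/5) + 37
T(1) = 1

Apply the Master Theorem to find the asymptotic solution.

a=8, b=5, f(n)=37. log_5(8) = 1.292. Case 1 of Master Theorem: T(n) = O(n^1.292).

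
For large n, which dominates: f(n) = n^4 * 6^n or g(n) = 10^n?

g(n) = 10^n grows faster: 10^n / (n^4 6^n) = (10/6)^n / n^4 -> infinity since 10/6 > 1.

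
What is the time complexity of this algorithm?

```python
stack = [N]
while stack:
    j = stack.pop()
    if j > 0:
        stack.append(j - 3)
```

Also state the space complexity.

Time complexity: O(n).
Space complexity: O(1).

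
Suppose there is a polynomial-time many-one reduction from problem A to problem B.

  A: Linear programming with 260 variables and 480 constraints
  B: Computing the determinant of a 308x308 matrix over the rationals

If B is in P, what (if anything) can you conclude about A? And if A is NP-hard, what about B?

A poly-time reduction A <=_p B means any A-instance can be transformed to a B-instance in poly time.
If B is in P: compose the reduction with B's poly-time algorithm to solve A in poly time, so A is in P.
If A is NP-hard: every NP problem reduces to A, which reduces to B; composing reductions, every NP problem reduces to B, so B is NP-hard.
(Here in fact A is P and B is P.)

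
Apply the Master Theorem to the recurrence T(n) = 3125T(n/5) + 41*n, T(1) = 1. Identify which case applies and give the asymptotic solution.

a=3125, b=5, f(n)=41*n.
log_5(3125) = 5 > 1.
Since f(n) = O(n^1) is polynomially smaller than n^5, Case 1 applies.
T(n) = Theta(n^5).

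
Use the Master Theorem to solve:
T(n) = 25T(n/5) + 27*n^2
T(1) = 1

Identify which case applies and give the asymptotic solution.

a=25, b=5, f(n)=27*n^2.
log_5(25) = 2, so n^(log_b(a)) = n^2.
f(n) = Theta(n^2), so Case 2 applies.
T(n) = Theta(n^2 log n).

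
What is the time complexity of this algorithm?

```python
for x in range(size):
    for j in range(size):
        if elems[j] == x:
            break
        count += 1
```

Time complexity: O(n^2).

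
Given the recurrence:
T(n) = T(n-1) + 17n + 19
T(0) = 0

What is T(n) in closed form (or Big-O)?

Dominant term in sum is 17*sum(i, i=1..n) = 17*n*(n+1)/2 = O(n^2).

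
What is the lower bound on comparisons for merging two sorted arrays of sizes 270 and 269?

Adversary argument: with sizes 270 and 269 (differing by at most 1), interleave the two arrays so that every consecutive pair in the output comes from different inputs. Then each of the 538 adjacent output pairs must be directly compared, or the algorithm cannot determine their relative order. So 538 comparisons are necessary; standard merge achieves this.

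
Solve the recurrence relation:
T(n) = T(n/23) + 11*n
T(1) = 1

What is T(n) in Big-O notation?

Geometric series: 11*n*(1 + 1/23 + 1/23^2 + ...) = O(n). T(n) = O(n).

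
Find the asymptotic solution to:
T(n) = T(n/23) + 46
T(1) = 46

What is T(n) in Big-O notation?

Each step divides n by 23 and adds 46. After log_23(n) steps, T(n) = O(log n).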